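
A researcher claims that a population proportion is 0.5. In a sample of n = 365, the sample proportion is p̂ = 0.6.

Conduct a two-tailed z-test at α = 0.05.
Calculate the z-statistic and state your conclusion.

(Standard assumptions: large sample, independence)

H₀: p = 0.5, H₁: p ≠ 0.5
Standard error: SE = √(p₀(1-p₀)/n) = √(0.5×0.5/365) = 0.026171
z-statistic: z = (p̂ - p₀)/SE = (0.6 - 0.5)/0.026171 = 3.8210
Critical value: z_0.025 = ±1.960
p-value = 0.0001
Decision: reject H₀ at α = 0.05

Answer: z = 3.8210, reject H₀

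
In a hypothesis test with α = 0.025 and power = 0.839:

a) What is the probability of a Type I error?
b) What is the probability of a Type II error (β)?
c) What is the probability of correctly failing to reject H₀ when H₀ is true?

Answer: a) 0.025, b) 0.161, c) 0.975

Derivation:
a) Type I error probability = α = 0.025
b) Power = P(reject H₀ | H₁ true) = 1 - β = 0.839, so Type II error probability = β = 1 - Power = 0.161
c) P(fail to reject H₀ | H₀ true) = 1 - α = 0.975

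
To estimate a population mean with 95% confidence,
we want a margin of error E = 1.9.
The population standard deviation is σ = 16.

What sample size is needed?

z_0.025 = 1.960
n = (z×σ/E)² = (1.960×16/1.9)²
n = 272.4237
Round up: n = 273

Answer: n = 273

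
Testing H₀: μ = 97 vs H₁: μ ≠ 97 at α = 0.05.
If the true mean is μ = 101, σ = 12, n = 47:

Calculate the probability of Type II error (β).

SE = σ/√n = 12/√47 = 1.7504
Critical values: μ₀ ± z_0.025×SE = 97 ± 1.960×1.7504
Acceptance region: (93.5692, 100.4308)
Under H₁ (μ = 101): z_high = (100.4308 - 101)/1.7504 = -0.3252, z_low = (93.5692 - 101)/1.7504 = -4.2452
β = P(not reject | H₁) = Φ(-0.3252) - Φ(-4.2452) ≈ 0.3725

Answer: β ≈ 0.3725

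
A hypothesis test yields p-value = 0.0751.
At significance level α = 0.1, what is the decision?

Answer: reject H₀

Derivation:
Compare p-value to α:
0.0751 < 0.1
Decision: reject H₀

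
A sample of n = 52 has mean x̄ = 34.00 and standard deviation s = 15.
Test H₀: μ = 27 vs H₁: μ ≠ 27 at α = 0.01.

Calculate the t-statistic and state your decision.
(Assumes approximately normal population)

df = n - 1 = 51
SE = s/√n = 15/√52 = 2.0801
t = (x̄ - μ₀)/SE = (34.00 - 27)/2.0801 = 3.3652
Critical value: t_{0.005,51} = ±2.676
p-value ≈ 0.0015
Decision: reject H₀

Answer: t = 3.3652, reject H₀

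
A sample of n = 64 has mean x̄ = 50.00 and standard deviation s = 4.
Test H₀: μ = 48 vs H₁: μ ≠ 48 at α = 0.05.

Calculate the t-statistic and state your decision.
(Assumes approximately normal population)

Answer: t = 4.0000, reject H₀

Derivation:
df = n - 1 = 63
SE = s/√n = 4/√64 = 0.5000
t = (x̄ - μ₀)/SE = (50.00 - 48)/0.5000 = 4.0000
Critical value: t_{0.025,63} = ±1.998
p-value ≈ 0.0002
Decision: reject H₀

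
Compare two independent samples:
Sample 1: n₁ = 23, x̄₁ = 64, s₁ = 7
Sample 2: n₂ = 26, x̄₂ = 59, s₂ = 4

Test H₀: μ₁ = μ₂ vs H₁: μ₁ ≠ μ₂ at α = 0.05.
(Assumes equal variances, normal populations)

Pooled variance: s²_p = [22×7² + 25×4²]/(47) = 31.4468
s_p = 5.6077
SE = s_p×√(1/n₁ + 1/n₂) = 5.6077×√(1/23 + 1/26) = 1.6052
t = (x̄₁ - x̄₂)/SE = (64 - 59)/1.6052 = 3.1149
df = 47, t-critical = ±2.012
Decision: reject H₀

Answer: t = 3.1149, reject H₀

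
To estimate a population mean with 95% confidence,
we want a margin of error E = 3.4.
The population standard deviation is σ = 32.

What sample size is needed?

Answer: n = 341

Derivation:
z_0.025 = 1.960
n = (z×σ/E)² = (1.960×32/3.4)²
n = 340.2940
Round up: n = 341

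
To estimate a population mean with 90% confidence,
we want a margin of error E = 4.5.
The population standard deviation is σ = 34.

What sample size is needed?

Answer: n = 155

Derivation:
z_0.05 = 1.645
n = (z×σ/E)² = (1.645×34/4.5)²
n = 154.4773
Round up: n = 155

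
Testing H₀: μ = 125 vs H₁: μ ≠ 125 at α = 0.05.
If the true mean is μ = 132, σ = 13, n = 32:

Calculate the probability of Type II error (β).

Answer: β ≈ 0.1387

Derivation:
SE = σ/√n = 13/√32 = 2.2981
Critical values: μ₀ ± z_0.025×SE = 125 ± 1.960×2.2981
Acceptance region: (120.4957, 129.5043)
Under H₁ (μ = 132): z_high = (129.5043 - 132)/2.2981 = -1.0860, z_low = (120.4957 - 132)/2.2981 = -5.0060
β = P(not reject | H₁) = Φ(-1.0860) - Φ(-5.0060) ≈ 0.1387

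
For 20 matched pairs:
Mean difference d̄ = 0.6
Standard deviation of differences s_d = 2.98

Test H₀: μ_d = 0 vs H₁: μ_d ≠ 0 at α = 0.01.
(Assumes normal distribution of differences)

df = n - 1 = 19
SE = s_d/√n = 2.98/√20 = 0.6663
t = d̄/SE = 0.6/0.6663 = 0.9005
Critical value: t_{0.005,19} = ±2.861
p-value ≈ 0.3791
Decision: fail to reject H₀

Answer: t = 0.9005, fail to reject H₀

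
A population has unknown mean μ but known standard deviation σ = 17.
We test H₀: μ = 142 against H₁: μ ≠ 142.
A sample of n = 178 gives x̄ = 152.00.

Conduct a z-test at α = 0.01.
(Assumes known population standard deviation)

Standard error: SE = σ/√n = 17/√178 = 1.2742
z-statistic: z = (x̄ - μ₀)/SE = (152.00 - 142)/1.2742 = 7.8481
Critical value: ±2.576
p-value < 0.0001
Decision: reject H₀

Answer: z = 7.8481, reject H₀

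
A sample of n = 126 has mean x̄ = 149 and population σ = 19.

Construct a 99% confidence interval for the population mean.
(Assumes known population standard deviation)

Answer: (144.6396, 153.3604)

Derivation:
Confidence level: 99%, α = 0.01
z_0.005 = 2.576
SE = σ/√n = 19/√126 = 1.6927
Margin of error = 2.576 × 1.6927 = 4.3604
CI: x̄ ± margin = 149 ± 4.3604
CI: (144.6396, 153.3604)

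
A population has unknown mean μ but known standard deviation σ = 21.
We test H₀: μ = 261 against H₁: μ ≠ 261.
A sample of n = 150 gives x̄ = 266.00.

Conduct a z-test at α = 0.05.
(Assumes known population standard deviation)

Standard error: SE = σ/√n = 21/√150 = 1.7146
z-statistic: z = (x̄ - μ₀)/SE = (266.00 - 261)/1.7146 = 2.9161
Critical value: ±1.960
p-value = 0.0035
Decision: reject H₀

Answer: z = 2.9161, reject H₀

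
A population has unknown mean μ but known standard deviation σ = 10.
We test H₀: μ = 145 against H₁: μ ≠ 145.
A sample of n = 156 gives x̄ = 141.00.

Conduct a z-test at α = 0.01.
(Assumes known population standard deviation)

Answer: z = -4.9963, reject H₀

Derivation:
Standard error: SE = σ/√n = 10/√156 = 0.8006
z-statistic: z = (x̄ - μ₀)/SE = (141.00 - 145)/0.8006 = -4.9963
Critical value: ±2.576
p-value < 0.0001
Decision: reject H₀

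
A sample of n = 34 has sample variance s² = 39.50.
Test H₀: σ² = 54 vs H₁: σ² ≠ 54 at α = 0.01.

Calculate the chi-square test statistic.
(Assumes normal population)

Answer: χ² = 24.1389, fail to reject H₀

Derivation:
df = n - 1 = 33
χ² = (n-1)s²/σ₀² = 33×39.50/54 = 24.1389
Critical values: χ²_{0.995,33} = 15.815, χ²_{0.005,33} = 57.648
Rejection region: χ² < 15.815 or χ² > 57.648
Decision: fail to reject H₀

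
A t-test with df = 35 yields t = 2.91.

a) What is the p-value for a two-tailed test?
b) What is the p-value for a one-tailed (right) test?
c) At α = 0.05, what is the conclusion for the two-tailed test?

Using t-distribution with df = 35:
a) Two-tailed: p = 2×P(T > 2.91) = 0.0062
b) One-tailed: p = P(T > 2.91) = 0.0031
c) 0.0062 < 0.05, reject H₀

Answer: a) 0.0062, b) 0.0031, c) reject H₀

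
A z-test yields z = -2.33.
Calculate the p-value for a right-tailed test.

For z = -2.33:
p = P(Z > -2.33) = 1 - Φ(-2.33) = 0.9901

Answer: p-value ≈ 0.9901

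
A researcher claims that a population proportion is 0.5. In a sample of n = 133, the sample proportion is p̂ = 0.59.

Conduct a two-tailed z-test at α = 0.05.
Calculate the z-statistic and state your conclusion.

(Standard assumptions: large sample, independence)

Answer: z = 2.0759, reject H₀

Derivation:
H₀: p = 0.5, H₁: p ≠ 0.5
Standard error: SE = √(p₀(1-p₀)/n) = √(0.5×0.5/133) = 0.043355
z-statistic: z = (p̂ - p₀)/SE = (0.59 - 0.5)/0.043355 = 2.0759
Critical value: z_0.025 = ±1.960
p-value = 0.0379
Decision: reject H₀ at α = 0.05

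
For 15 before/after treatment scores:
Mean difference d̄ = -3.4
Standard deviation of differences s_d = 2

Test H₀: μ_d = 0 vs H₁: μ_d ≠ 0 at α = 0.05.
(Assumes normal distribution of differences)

df = n - 1 = 14
SE = s_d/√n = 2/√15 = 0.5164
t = d̄/SE = -3.4/0.5164 = -6.5840
Critical value: t_{0.025,14} = ±2.145
p-value < 0.0001
Decision: reject H₀

Answer: t = -6.5840, reject H₀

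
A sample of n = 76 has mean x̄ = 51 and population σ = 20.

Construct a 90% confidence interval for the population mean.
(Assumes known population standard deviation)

Answer: (47.2260, 54.7740)

Derivation:
Confidence level: 90%, α = 0.1
z_0.05 = 1.645
SE = σ/√n = 20/√76 = 2.2942
Margin of error = 1.645 × 2.2942 = 3.7740
CI: x̄ ± margin = 51 ± 3.7740
CI: (47.2260, 54.7740)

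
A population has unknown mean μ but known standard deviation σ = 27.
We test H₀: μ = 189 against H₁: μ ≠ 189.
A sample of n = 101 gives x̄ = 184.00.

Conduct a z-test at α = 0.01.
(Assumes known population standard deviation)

Answer: z = -1.8611, fail to reject H₀

Derivation:
Standard error: SE = σ/√n = 27/√101 = 2.6866
z-statistic: z = (x̄ - μ₀)/SE = (184.00 - 189)/2.6866 = -1.8611
Critical value: ±2.576
p-value = 0.0627
Decision: fail to reject H₀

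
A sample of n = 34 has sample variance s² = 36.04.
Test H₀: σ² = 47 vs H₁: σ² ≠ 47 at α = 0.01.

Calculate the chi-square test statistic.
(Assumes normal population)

df = n - 1 = 33
χ² = (n-1)s²/σ₀² = 33×36.04/47 = 25.3047
Critical values: χ²_{0.995,33} = 15.815, χ²_{0.005,33} = 57.648
Rejection region: χ² < 15.815 or χ² > 57.648
Decision: fail to reject H₀

Answer: χ² = 25.3047, fail to reject H₀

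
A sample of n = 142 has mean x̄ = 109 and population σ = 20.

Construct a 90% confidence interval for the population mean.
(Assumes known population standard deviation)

Confidence level: 90%, α = 0.1
z_0.05 = 1.645
SE = σ/√n = 20/√142 = 1.6784
Margin of error = 1.645 × 1.6784 = 2.7610
CI: x̄ ± margin = 109 ± 2.7610
CI: (106.2390, 111.7610)

Answer: (106.2390, 111.7610)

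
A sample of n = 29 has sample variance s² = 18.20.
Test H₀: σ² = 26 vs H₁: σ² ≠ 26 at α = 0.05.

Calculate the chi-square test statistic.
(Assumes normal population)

Answer: χ² = 19.6000, fail to reject H₀

Derivation:
df = n - 1 = 28
χ² = (n-1)s²/σ₀² = 28×18.20/26 = 19.6000
Critical values: χ²_{0.975,28} = 15.308, χ²_{0.025,28} = 44.461
Rejection region: χ² < 15.308 or χ² > 44.461
Decision: fail to reject H₀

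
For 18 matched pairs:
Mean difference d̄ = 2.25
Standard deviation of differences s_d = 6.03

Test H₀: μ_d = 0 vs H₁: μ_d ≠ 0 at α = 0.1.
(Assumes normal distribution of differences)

Answer: t = 1.5831, fail to reject H₀

Derivation:
df = n - 1 = 17
SE = s_d/√n = 6.03/√18 = 1.4213
t = d̄/SE = 2.25/1.4213 = 1.5831
Critical value: t_{0.05,17} = ±1.740
p-value ≈ 0.1318
Decision: fail to reject H₀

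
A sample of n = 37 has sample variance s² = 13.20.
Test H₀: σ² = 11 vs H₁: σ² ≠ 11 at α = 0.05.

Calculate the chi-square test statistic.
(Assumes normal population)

df = n - 1 = 36
χ² = (n-1)s²/σ₀² = 36×13.20/11 = 43.2000
Critical values: χ²_{0.975,36} = 21.336, χ²_{0.025,36} = 54.437
Rejection region: χ² < 21.336 or χ² > 54.437
Decision: fail to reject H₀

Answer: χ² = 43.2000, fail to reject H₀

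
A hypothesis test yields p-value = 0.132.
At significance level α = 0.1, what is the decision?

Compare p-value to α:
0.132 ≥ 0.1
Decision: fail to reject H₀

Answer: fail to reject H₀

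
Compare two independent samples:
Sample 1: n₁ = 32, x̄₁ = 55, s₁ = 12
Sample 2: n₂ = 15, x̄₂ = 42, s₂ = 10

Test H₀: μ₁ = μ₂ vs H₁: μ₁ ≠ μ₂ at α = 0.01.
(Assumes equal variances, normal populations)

Pooled variance: s²_p = [31×12² + 14×10²]/(45) = 130.3111
s_p = 11.4154
SE = s_p×√(1/n₁ + 1/n₂) = 11.4154×√(1/32 + 1/15) = 3.5721
t = (x̄₁ - x̄₂)/SE = (55 - 42)/3.5721 = 3.6393
df = 45, t-critical = ±2.690
Decision: reject H₀

Answer: t = 3.6393, reject H₀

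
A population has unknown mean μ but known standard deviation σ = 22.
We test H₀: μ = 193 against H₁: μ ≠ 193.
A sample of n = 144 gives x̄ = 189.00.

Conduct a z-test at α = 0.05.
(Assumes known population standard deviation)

Answer: z = -2.1819, reject H₀

Derivation:
Standard error: SE = σ/√n = 22/√144 = 1.8333
z-statistic: z = (x̄ - μ₀)/SE = (189.00 - 193)/1.8333 = -2.1819
Critical value: ±1.960
p-value = 0.0291
Decision: reject H₀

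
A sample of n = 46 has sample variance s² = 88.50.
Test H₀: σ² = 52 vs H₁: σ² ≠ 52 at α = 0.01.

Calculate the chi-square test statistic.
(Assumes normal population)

df = n - 1 = 45
χ² = (n-1)s²/σ₀² = 45×88.50/52 = 76.5865
Critical values: χ²_{0.995,45} = 24.311, χ²_{0.005,45} = 73.166
Rejection region: χ² < 24.311 or χ² > 73.166
Decision: reject H₀

Answer: χ² = 76.5865, reject H₀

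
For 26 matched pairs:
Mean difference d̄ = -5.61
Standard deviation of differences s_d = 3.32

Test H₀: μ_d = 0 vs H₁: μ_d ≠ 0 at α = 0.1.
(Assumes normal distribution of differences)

df = n - 1 = 25
SE = s_d/√n = 3.32/√26 = 0.6511
t = d̄/SE = -5.61/0.6511 = -8.6162
Critical value: t_{0.05,25} = ±1.708
p-value < 0.0001
Decision: reject H₀

Answer: t = -8.6162, reject H₀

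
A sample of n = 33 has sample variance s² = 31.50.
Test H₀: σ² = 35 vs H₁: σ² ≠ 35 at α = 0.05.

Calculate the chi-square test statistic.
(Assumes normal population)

df = n - 1 = 32
χ² = (n-1)s²/σ₀² = 32×31.50/35 = 28.8000
Critical values: χ²_{0.975,32} = 18.291, χ²_{0.025,32} = 49.480
Rejection region: χ² < 18.291 or χ² > 49.480
Decision: fail to reject H₀

Answer: χ² = 28.8000, fail to reject H₀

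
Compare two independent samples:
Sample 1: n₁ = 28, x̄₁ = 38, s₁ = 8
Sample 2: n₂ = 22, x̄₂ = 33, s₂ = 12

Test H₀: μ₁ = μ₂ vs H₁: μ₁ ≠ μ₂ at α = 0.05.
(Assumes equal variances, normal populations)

Pooled variance: s²_p = [27×8² + 21×12²]/(48) = 99.0000
s_p = 9.9499
SE = s_p×√(1/n₁ + 1/n₂) = 9.9499×√(1/28 + 1/22) = 2.8347
t = (x̄₁ - x̄₂)/SE = (38 - 33)/2.8347 = 1.7639
df = 48, t-critical = ±2.011
Decision: fail to reject H₀

Answer: t = 1.7639, fail to reject H₀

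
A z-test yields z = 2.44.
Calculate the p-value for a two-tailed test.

Answer: p-value ≈ 0.0147

Derivation:
For z = 2.44:
p = 2×P(Z > |2.44|) = 2×(1 - Φ(2.44)) = 0.0147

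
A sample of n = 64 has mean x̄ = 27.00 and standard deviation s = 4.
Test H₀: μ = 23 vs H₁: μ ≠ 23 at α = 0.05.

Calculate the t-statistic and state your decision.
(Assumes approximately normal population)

df = n - 1 = 63
SE = s/√n = 4/√64 = 0.5000
t = (x̄ - μ₀)/SE = (27.00 - 23)/0.5000 = 8.0000
Critical value: t_{0.025,63} = ±1.998
p-value < 0.0001
Decision: reject H₀

Answer: t = 8.0000, reject H₀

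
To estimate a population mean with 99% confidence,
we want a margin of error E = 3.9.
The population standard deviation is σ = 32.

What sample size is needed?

Answer: n = 447

Derivation:
z_0.005 = 2.576
n = (z×σ/E)² = (2.576×32/3.9)²
n = 446.7478
Round up: n = 447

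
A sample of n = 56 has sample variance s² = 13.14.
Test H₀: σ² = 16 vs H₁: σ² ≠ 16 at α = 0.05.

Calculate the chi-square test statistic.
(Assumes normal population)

Answer: χ² = 45.1688, fail to reject H₀

Derivation:
df = n - 1 = 55
χ² = (n-1)s²/σ₀² = 55×13.14/16 = 45.1688
Critical values: χ²_{0.975,55} = 36.398, χ²_{0.025,55} = 77.380
Rejection region: χ² < 36.398 or χ² > 77.380
Decision: fail to reject H₀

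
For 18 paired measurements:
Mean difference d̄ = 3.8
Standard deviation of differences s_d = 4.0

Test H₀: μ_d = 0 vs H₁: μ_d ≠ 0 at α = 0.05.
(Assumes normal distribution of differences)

df = n - 1 = 17
SE = s_d/√n = 4.0/√18 = 0.9428
t = d̄/SE = 3.8/0.9428 = 4.0305
Critical value: t_{0.025,17} = ±2.110
p-value ≈ 0.0009
Decision: reject H₀

Answer: t = 4.0305, reject H₀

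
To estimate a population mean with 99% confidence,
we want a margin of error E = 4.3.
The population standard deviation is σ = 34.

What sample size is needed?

z_0.005 = 2.576
n = (z×σ/E)² = (2.576×34/4.3)²
n = 414.8706
Round up: n = 415

Answer: n = 415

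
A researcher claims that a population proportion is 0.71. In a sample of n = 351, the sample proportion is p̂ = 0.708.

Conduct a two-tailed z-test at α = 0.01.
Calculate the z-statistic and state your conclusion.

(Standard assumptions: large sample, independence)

H₀: p = 0.71, H₁: p ≠ 0.71
Standard error: SE = √(p₀(1-p₀)/n) = √(0.71×0.29/351) = 0.024220
z-statistic: z = (p̂ - p₀)/SE = (0.708 - 0.71)/0.024220 = -0.0826
Critical value: z_0.005 = ±2.576
p-value = 0.9342
Decision: fail to reject H₀ at α = 0.01

Answer: z = -0.0826, fail to reject H₀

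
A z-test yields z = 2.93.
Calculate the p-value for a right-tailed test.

For z = 2.93:
p = P(Z > 2.93) = 1 - Φ(2.93) = 0.0017

Answer: p-value ≈ 0.0017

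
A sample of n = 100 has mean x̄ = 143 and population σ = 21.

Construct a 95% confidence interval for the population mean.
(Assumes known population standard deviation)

Confidence level: 95%, α = 0.05
z_0.025 = 1.960
SE = σ/√n = 21/√100 = 2.1000
Margin of error = 1.960 × 2.1000 = 4.1160
CI: x̄ ± margin = 143 ± 4.1160
CI: (138.8840, 147.1160)

Answer: (138.8840, 147.1160)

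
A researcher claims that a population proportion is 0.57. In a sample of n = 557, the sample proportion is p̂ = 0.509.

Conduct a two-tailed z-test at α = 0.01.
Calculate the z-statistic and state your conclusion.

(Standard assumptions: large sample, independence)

H₀: p = 0.57, H₁: p ≠ 0.57
Standard error: SE = √(p₀(1-p₀)/n) = √(0.57×0.43/557) = 0.020977
z-statistic: z = (p̂ - p₀)/SE = (0.509 - 0.57)/0.020977 = -2.9079
Critical value: z_0.005 = ±2.576
p-value = 0.0036
Decision: reject H₀ at α = 0.01

Answer: z = -2.9079, reject H₀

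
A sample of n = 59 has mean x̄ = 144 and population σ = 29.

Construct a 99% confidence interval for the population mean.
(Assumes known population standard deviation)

Answer: (134.2743, 153.7257)

Derivation:
Confidence level: 99%, α = 0.01
z_0.005 = 2.576
SE = σ/√n = 29/√59 = 3.7755
Margin of error = 2.576 × 3.7755 = 9.7257
CI: x̄ ± margin = 144 ± 9.7257
CI: (134.2743, 153.7257)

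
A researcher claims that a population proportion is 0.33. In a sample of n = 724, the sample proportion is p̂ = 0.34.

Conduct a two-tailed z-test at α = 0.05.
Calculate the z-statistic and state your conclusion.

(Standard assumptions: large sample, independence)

Answer: z = 0.5722, fail to reject H₀

Derivation:
H₀: p = 0.33, H₁: p ≠ 0.33
Standard error: SE = √(p₀(1-p₀)/n) = √(0.33×0.67/724) = 0.017475
z-statistic: z = (p̂ - p₀)/SE = (0.34 - 0.33)/0.017475 = 0.5722
Critical value: z_0.025 = ±1.960
p-value = 0.5672
Decision: fail to reject H₀ at α = 0.05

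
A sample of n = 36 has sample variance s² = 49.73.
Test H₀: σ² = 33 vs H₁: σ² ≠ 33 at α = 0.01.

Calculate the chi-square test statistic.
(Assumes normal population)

Answer: χ² = 52.7439, fail to reject H₀

Derivation:
df = n - 1 = 35
χ² = (n-1)s²/σ₀² = 35×49.73/33 = 52.7439
Critical values: χ²_{0.995,35} = 17.192, χ²_{0.005,35} = 60.275
Rejection region: χ² < 17.192 or χ² > 60.275
Decision: fail to reject H₀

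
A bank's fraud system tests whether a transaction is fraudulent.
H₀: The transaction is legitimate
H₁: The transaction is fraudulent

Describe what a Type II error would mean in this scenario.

Answer: Allowing a fraudulent transaction to go through

Derivation:
Type I error (α): Rejecting H₀ when H₀ is true
Type II error (β): Failing to reject H₀ when H₁ is true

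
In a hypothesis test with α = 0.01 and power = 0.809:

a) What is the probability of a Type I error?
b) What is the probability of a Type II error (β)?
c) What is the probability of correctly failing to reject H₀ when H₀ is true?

a) Type I error probability = α = 0.01
b) Power = P(reject H₀ | H₁ true) = 1 - β = 0.809, so Type II error probability = β = 1 - Power = 0.191
c) P(fail to reject H₀ | H₀ true) = 1 - α = 0.99

Answer: a) 0.01, b) 0.191, c) 0.99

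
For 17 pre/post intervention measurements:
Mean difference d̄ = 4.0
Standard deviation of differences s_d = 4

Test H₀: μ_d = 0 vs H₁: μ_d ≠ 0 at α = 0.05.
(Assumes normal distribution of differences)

Answer: t = 4.1233, reject H₀

Derivation:
df = n - 1 = 16
SE = s_d/√n = 4/√17 = 0.9701
t = d̄/SE = 4.0/0.9701 = 4.1233
Critical value: t_{0.025,16} = ±2.120
p-value ≈ 0.0008
Decision: reject H₀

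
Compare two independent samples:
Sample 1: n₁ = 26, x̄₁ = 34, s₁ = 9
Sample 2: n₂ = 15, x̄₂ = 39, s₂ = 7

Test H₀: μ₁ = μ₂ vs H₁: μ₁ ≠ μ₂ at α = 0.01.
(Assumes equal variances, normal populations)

Pooled variance: s²_p = [25×9² + 14×7²]/(39) = 69.5128
s_p = 8.3374
SE = s_p×√(1/n₁ + 1/n₂) = 8.3374×√(1/26 + 1/15) = 2.7033
t = (x̄₁ - x̄₂)/SE = (34 - 39)/2.7033 = -1.8496
df = 39, t-critical = ±2.708
Decision: fail to reject H₀

Answer: t = -1.8496, fail to reject H₀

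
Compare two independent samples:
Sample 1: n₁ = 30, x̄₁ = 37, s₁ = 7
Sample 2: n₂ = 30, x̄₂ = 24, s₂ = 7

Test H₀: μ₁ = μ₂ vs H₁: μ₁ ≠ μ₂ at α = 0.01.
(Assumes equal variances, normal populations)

Pooled variance: s²_p = [29×7² + 29×7²]/(58) = 49.0000
s_p = 7.0000
SE = s_p×√(1/n₁ + 1/n₂) = 7.0000×√(1/30 + 1/30) = 1.8074
t = (x̄₁ - x̄₂)/SE = (37 - 24)/1.8074 = 7.1927
df = 58, t-critical = ±2.663
Decision: reject H₀

Answer: t = 7.1927, reject H₀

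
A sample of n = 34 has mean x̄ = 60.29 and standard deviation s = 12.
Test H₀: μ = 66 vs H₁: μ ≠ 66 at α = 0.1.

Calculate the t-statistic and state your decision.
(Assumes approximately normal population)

Answer: t = -2.7745, reject H₀

Derivation:
df = n - 1 = 33
SE = s/√n = 12/√34 = 2.0580
t = (x̄ - μ₀)/SE = (60.29 - 66)/2.0580 = -2.7745
Critical value: t_{0.05,33} = ±1.692
p-value ≈ 0.0090
Decision: reject H₀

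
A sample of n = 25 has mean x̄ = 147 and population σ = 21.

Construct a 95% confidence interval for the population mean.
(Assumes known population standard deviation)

Confidence level: 95%, α = 0.05
z_0.025 = 1.960
SE = σ/√n = 21/√25 = 4.2000
Margin of error = 1.960 × 4.2000 = 8.2320
CI: x̄ ± margin = 147 ± 8.2320
CI: (138.7680, 155.2320)

Answer: (138.7680, 155.2320)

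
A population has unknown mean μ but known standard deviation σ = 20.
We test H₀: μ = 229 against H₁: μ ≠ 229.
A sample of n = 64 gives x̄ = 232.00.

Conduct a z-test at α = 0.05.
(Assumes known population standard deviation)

Standard error: SE = σ/√n = 20/√64 = 2.5000
z-statistic: z = (x̄ - μ₀)/SE = (232.00 - 229)/2.5000 = 1.2000
Critical value: ±1.960
p-value = 0.2301
Decision: fail to reject H₀

Answer: z = 1.2000, fail to reject H₀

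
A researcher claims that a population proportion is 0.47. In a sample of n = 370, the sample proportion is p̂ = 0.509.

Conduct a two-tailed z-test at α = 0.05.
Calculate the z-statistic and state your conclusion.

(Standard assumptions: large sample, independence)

Answer: z = 1.5031, fail to reject H₀

Derivation:
H₀: p = 0.47, H₁: p ≠ 0.47
Standard error: SE = √(p₀(1-p₀)/n) = √(0.47×0.53/370) = 0.025947
z-statistic: z = (p̂ - p₀)/SE = (0.509 - 0.47)/0.025947 = 1.5031
Critical value: z_0.025 = ±1.960
p-value = 0.1328
Decision: fail to reject H₀ at α = 0.05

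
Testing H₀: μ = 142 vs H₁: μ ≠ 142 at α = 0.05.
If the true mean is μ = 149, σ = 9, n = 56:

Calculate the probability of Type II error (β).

Answer: β ≈ 0.0001

Derivation:
SE = σ/√n = 9/√56 = 1.2027
Critical values: μ₀ ± z_0.025×SE = 142 ± 1.960×1.2027
Acceptance region: (139.6427, 144.3573)
Under H₁ (μ = 149): z_high = (144.3573 - 149)/1.2027 = -3.8602, z_low = (139.6427 - 149)/1.2027 = -7.7802
β = P(not reject | H₁) = Φ(-3.8602) - Φ(-7.7802) ≈ 0.0001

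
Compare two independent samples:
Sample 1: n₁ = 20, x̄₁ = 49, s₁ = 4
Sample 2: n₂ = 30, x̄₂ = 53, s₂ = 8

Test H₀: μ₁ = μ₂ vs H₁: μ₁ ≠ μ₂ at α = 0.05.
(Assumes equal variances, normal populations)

Pooled variance: s²_p = [19×4² + 29×8²]/(48) = 45.0000
s_p = 6.7082
SE = s_p×√(1/n₁ + 1/n₂) = 6.7082×√(1/20 + 1/30) = 1.9365
t = (x̄₁ - x̄₂)/SE = (49 - 53)/1.9365 = -2.0656
df = 48, t-critical = ±2.011
Decision: reject H₀

Answer: t = -2.0656, reject H₀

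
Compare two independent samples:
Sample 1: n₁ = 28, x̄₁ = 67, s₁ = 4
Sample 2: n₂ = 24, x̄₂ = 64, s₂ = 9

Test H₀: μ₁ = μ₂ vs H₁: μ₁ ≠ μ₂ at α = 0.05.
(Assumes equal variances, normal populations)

Pooled variance: s²_p = [27×4² + 23×9²]/(50) = 45.9000
s_p = 6.7750
SE = s_p×√(1/n₁ + 1/n₂) = 6.7750×√(1/28 + 1/24) = 1.8846
t = (x̄₁ - x̄₂)/SE = (67 - 64)/1.8846 = 1.5918
df = 50, t-critical = ±2.009
Decision: fail to reject H₀

Answer: t = 1.5918, fail to reject H₀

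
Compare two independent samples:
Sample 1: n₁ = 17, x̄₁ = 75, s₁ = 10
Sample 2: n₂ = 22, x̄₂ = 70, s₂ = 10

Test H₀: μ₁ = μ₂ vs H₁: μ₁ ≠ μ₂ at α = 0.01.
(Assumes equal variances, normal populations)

Answer: t = 1.5484, fail to reject H₀

Derivation:
Pooled variance: s²_p = [16×10² + 21×10²]/(37) = 100.0000
s_p = 10.0000
SE = s_p×√(1/n₁ + 1/n₂) = 10.0000×√(1/17 + 1/22) = 3.2292
t = (x̄₁ - x̄₂)/SE = (75 - 70)/3.2292 = 1.5484
df = 37, t-critical = ±2.715
Decision: fail to reject H₀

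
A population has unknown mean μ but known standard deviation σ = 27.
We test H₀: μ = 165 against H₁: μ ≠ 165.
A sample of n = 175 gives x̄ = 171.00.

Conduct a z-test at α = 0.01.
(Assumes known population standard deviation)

Standard error: SE = σ/√n = 27/√175 = 2.0410
z-statistic: z = (x̄ - μ₀)/SE = (171.00 - 165)/2.0410 = 2.9397
Critical value: ±2.576
p-value = 0.0033
Decision: reject H₀

Answer: z = 2.9397, reject H₀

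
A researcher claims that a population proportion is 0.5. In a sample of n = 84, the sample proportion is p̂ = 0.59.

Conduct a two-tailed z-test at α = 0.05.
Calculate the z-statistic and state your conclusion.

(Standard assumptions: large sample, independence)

H₀: p = 0.5, H₁: p ≠ 0.5
Standard error: SE = √(p₀(1-p₀)/n) = √(0.5×0.5/84) = 0.054554
z-statistic: z = (p̂ - p₀)/SE = (0.59 - 0.5)/0.054554 = 1.6497
Critical value: z_0.025 = ±1.960
p-value = 0.0990
Decision: fail to reject H₀ at α = 0.05

Answer: z = 1.6497, fail to reject H₀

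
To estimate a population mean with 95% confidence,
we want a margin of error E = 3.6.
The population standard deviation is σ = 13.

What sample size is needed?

z_0.025 = 1.960
n = (z×σ/E)² = (1.960×13/3.6)²
n = 50.0949
Round up: n = 51

Answer: n = 51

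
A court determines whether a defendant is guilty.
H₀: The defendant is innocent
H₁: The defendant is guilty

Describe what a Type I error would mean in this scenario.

A Type I error (probability α) occurs when we reject a true H₀.
A Type II error (probability β) occurs when we fail to reject a false H₀.

Answer: Convicting an innocent person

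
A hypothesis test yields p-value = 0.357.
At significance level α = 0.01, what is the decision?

Compare p-value to α:
0.357 ≥ 0.01
Decision: fail to reject H₀

Answer: fail to reject H₀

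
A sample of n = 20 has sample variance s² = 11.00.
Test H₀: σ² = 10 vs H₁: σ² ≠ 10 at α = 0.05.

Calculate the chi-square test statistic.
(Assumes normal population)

df = n - 1 = 19
χ² = (n-1)s²/σ₀² = 19×11.00/10 = 20.9000
Critical values: χ²_{0.975,19} = 8.907, χ²_{0.025,19} = 32.852
Rejection region: χ² < 8.907 or χ² > 32.852
Decision: fail to reject H₀

Answer: χ² = 20.9000, fail to reject H₀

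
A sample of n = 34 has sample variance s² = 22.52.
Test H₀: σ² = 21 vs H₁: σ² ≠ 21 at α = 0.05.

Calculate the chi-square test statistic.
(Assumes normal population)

Answer: χ² = 35.3886, fail to reject H₀

Derivation:
df = n - 1 = 33
χ² = (n-1)s²/σ₀² = 33×22.52/21 = 35.3886
Critical values: χ²_{0.975,33} = 19.047, χ²_{0.025,33} = 50.725
Rejection region: χ² < 19.047 or χ² > 50.725
Decision: fail to reject H₀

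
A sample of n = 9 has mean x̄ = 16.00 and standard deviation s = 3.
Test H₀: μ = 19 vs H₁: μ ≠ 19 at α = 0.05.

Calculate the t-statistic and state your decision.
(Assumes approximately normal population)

Answer: t = -3.0000, reject H₀

Derivation:
df = n - 1 = 8
SE = s/√n = 3/√9 = 1.0000
t = (x̄ - μ₀)/SE = (16.00 - 19)/1.0000 = -3.0000
Critical value: t_{0.025,8} = ±2.306
p-value ≈ 0.0171
Decision: reject H₀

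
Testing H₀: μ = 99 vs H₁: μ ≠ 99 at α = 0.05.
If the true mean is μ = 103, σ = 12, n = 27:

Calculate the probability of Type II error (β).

Answer: β ≈ 0.5900

Derivation:
SE = σ/√n = 12/√27 = 2.3094
Critical values: μ₀ ± z_0.025×SE = 99 ± 1.960×2.3094
Acceptance region: (94.4736, 103.5264)
Under H₁ (μ = 103): z_high = (103.5264 - 103)/2.3094 = 0.2279, z_low = (94.4736 - 103)/2.3094 = -3.6920
β = P(not reject | H₁) = Φ(0.2279) - Φ(-3.6920) ≈ 0.5900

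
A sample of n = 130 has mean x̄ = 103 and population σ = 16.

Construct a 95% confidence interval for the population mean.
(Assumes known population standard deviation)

Answer: (100.2495, 105.7505)

Derivation:
Confidence level: 95%, α = 0.05
z_0.025 = 1.960
SE = σ/√n = 16/√130 = 1.4033
Margin of error = 1.960 × 1.4033 = 2.7505
CI: x̄ ± margin = 103 ± 2.7505
CI: (100.2495, 105.7505)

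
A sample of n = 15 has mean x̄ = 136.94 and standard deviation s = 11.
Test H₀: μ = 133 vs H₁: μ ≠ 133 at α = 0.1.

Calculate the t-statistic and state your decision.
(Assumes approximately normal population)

df = n - 1 = 14
SE = s/√n = 11/√15 = 2.8402
t = (x̄ - μ₀)/SE = (136.94 - 133)/2.8402 = 1.3872
Critical value: t_{0.05,14} = ±1.761
p-value ≈ 0.1871
Decision: fail to reject H₀

Answer: t = 1.3872, fail to reject H₀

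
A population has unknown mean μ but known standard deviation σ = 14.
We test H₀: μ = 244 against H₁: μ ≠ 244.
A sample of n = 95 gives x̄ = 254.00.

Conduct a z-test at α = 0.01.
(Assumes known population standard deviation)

Standard error: SE = σ/√n = 14/√95 = 1.4364
z-statistic: z = (x̄ - μ₀)/SE = (254.00 - 244)/1.4364 = 6.9618
Critical value: ±2.576
p-value < 0.0001
Decision: reject H₀

Answer: z = 6.9618, reject H₀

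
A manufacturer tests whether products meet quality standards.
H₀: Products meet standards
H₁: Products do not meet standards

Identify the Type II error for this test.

Answer: Accepting products as meeting standards when they don't

Derivation:
A Type I error (probability α) occurs when we reject a true H₀.
A Type II error (probability β) occurs when we fail to reject a false H₀.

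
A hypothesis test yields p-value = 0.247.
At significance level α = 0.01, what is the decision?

Answer: fail to reject H₀

Derivation:
Compare p-value to α:
0.247 ≥ 0.01
Decision: fail to reject H₀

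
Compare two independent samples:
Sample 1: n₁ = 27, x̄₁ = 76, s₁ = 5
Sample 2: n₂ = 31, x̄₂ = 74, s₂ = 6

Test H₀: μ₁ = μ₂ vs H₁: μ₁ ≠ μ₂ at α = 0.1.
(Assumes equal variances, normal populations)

Answer: t = 1.3670, fail to reject H₀

Derivation:
Pooled variance: s²_p = [26×5² + 30×6²]/(56) = 30.8929
s_p = 5.5581
SE = s_p×√(1/n₁ + 1/n₂) = 5.5581×√(1/27 + 1/31) = 1.4631
t = (x̄₁ - x̄₂)/SE = (76 - 74)/1.4631 = 1.3670
df = 56, t-critical = ±1.673
Decision: fail to reject H₀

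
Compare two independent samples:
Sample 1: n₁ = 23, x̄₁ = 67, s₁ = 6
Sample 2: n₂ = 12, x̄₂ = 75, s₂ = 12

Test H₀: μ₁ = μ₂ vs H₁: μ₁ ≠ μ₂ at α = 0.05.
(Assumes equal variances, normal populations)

Answer: t = -2.6475, reject H₀

Derivation:
Pooled variance: s²_p = [22×6² + 11×12²]/(33) = 72.0000
s_p = 8.4853
SE = s_p×√(1/n₁ + 1/n₂) = 8.4853×√(1/23 + 1/12) = 3.0217
t = (x̄₁ - x̄₂)/SE = (67 - 75)/3.0217 = -2.6475
df = 33, t-critical = ±2.035
Decision: reject H₀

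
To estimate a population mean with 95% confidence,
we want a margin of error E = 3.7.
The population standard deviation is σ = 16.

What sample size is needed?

Answer: n = 72

Derivation:
z_0.025 = 1.960
n = (z×σ/E)² = (1.960×16/3.7)²
n = 71.8371
Round up: n = 72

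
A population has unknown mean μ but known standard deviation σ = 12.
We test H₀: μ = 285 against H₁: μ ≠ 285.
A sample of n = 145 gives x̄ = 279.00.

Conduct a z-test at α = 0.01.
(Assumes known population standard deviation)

Standard error: SE = σ/√n = 12/√145 = 0.9965
z-statistic: z = (x̄ - μ₀)/SE = (279.00 - 285)/0.9965 = -6.0211
Critical value: ±2.576
p-value < 0.0001
Decision: reject H₀

Answer: z = -6.0211, reject H₀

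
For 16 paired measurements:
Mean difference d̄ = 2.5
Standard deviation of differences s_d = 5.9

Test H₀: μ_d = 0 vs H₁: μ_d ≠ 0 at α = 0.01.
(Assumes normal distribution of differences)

Answer: t = 1.6949, fail to reject H₀

Derivation:
df = n - 1 = 15
SE = s_d/√n = 5.9/√16 = 1.4750
t = d̄/SE = 2.5/1.4750 = 1.6949
Critical value: t_{0.005,15} = ±2.947
p-value ≈ 0.1107
Decision: fail to reject H₀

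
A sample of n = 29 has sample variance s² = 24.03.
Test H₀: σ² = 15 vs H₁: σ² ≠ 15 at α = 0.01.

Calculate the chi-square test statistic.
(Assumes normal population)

df = n - 1 = 28
χ² = (n-1)s²/σ₀² = 28×24.03/15 = 44.8560
Critical values: χ²_{0.995,28} = 12.461, χ²_{0.005,28} = 50.993
Rejection region: χ² < 12.461 or χ² > 50.993
Decision: fail to reject H₀

Answer: χ² = 44.8560, fail to reject H₀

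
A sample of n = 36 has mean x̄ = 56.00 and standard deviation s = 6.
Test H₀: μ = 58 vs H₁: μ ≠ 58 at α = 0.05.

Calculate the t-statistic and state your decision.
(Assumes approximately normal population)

df = n - 1 = 35
SE = s/√n = 6/√36 = 1.0000
t = (x̄ - μ₀)/SE = (56.00 - 58)/1.0000 = -2.0000
Critical value: t_{0.025,35} = ±2.030
p-value ≈ 0.0533
Decision: fail to reject H₀

Answer: t = -2.0000, fail to reject H₀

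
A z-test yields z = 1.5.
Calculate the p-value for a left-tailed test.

Answer: p-value ≈ 0.9332

Derivation:
For z = 1.5:
p = P(Z < 1.5) = Φ(1.5) = 0.9332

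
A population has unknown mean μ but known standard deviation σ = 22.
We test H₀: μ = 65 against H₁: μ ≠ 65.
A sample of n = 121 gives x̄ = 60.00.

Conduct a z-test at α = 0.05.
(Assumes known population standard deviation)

Standard error: SE = σ/√n = 22/√121 = 2.0000
z-statistic: z = (x̄ - μ₀)/SE = (60.00 - 65)/2.0000 = -2.5000
Critical value: ±1.960
p-value = 0.0124
Decision: reject H₀

Answer: z = -2.5000, reject H₀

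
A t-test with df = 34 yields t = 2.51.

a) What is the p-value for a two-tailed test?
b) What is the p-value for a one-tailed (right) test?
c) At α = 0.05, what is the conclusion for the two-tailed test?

Answer: a) 0.0170, b) 0.0085, c) reject H₀

Derivation:
Using t-distribution with df = 34:
a) Two-tailed: p = 2×P(T > 2.51) = 0.0170
b) One-tailed: p = P(T > 2.51) = 0.0085
c) 0.0170 < 0.05, reject H₀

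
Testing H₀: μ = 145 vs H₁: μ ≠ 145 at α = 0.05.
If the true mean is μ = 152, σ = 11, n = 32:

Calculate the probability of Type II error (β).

SE = σ/√n = 11/√32 = 1.9445
Critical values: μ₀ ± z_0.025×SE = 145 ± 1.960×1.9445
Acceptance region: (141.1888, 148.8112)
Under H₁ (μ = 152): z_high = (148.8112 - 152)/1.9445 = -1.6399, z_low = (141.1888 - 152)/1.9445 = -5.5599
β = P(not reject | H₁) = Φ(-1.6399) - Φ(-5.5599) ≈ 0.0505

Answer: β ≈ 0.0505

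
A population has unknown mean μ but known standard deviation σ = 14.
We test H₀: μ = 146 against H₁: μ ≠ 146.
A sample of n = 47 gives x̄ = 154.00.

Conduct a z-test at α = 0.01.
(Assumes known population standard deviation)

Standard error: SE = σ/√n = 14/√47 = 2.0421
z-statistic: z = (x̄ - μ₀)/SE = (154.00 - 146)/2.0421 = 3.9175
Critical value: ±2.576
p-value = 0.0001
Decision: reject H₀

Answer: z = 3.9175, reject H₀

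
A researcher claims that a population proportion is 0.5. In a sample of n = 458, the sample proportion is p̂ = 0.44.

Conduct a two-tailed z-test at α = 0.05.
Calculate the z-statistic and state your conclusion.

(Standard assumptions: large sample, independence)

Answer: z = -2.5682, reject H₀

Derivation:
H₀: p = 0.5, H₁: p ≠ 0.5
Standard error: SE = √(p₀(1-p₀)/n) = √(0.5×0.5/458) = 0.023363
z-statistic: z = (p̂ - p₀)/SE = (0.44 - 0.5)/0.023363 = -2.5682
Critical value: z_0.025 = ±1.960
p-value = 0.0102
Decision: reject H₀ at α = 0.05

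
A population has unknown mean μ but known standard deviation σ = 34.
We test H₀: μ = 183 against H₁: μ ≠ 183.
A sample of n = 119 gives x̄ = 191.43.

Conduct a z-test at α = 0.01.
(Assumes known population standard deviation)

Standard error: SE = σ/√n = 34/√119 = 3.1168
z-statistic: z = (x̄ - μ₀)/SE = (191.43 - 183)/3.1168 = 2.7047
Critical value: ±2.576
p-value = 0.0068
Decision: reject H₀

Answer: z = 2.7047, reject H₀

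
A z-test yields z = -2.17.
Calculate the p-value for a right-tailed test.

For z = -2.17:
p = P(Z > -2.17) = 1 - Φ(-2.17) = 0.9850

Answer: p-value ≈ 0.9850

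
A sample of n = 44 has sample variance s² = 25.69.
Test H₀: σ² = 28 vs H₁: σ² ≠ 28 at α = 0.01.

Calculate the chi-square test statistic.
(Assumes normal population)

df = n - 1 = 43
χ² = (n-1)s²/σ₀² = 43×25.69/28 = 39.4525
Critical values: χ²_{0.995,43} = 22.859, χ²_{0.005,43} = 70.616
Rejection region: χ² < 22.859 or χ² > 70.616
Decision: fail to reject H₀

Answer: χ² = 39.4525, fail to reject H₀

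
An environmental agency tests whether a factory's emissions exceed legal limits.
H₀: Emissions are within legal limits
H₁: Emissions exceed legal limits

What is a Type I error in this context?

Answer: Citing a compliant factory for excess emissions

Derivation:
A Type I error (probability α) occurs when we reject a true H₀.
A Type II error (probability β) occurs when we fail to reject a false H₀.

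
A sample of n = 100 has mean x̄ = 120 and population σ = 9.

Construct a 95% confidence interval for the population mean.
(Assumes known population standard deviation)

Confidence level: 95%, α = 0.05
z_0.025 = 1.960
SE = σ/√n = 9/√100 = 0.9000
Margin of error = 1.960 × 0.9000 = 1.7640
CI: x̄ ± margin = 120 ± 1.7640
CI: (118.2360, 121.7640)

Answer: (118.2360, 121.7640)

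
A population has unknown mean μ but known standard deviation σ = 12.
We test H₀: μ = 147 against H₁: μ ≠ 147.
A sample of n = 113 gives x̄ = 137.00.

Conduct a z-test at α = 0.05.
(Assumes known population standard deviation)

Standard error: SE = σ/√n = 12/√113 = 1.1289
z-statistic: z = (x̄ - μ₀)/SE = (137.00 - 147)/1.1289 = -8.8582
Critical value: ±1.960
p-value < 0.0001
Decision: reject H₀

Answer: z = -8.8582, reject H₀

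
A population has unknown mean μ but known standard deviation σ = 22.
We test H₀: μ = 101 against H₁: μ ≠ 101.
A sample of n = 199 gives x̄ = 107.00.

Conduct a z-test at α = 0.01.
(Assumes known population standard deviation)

Answer: z = 3.8474, reject H₀

Derivation:
Standard error: SE = σ/√n = 22/√199 = 1.5595
z-statistic: z = (x̄ - μ₀)/SE = (107.00 - 101)/1.5595 = 3.8474
Critical value: ±2.576
p-value = 0.0001
Decision: reject H₀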